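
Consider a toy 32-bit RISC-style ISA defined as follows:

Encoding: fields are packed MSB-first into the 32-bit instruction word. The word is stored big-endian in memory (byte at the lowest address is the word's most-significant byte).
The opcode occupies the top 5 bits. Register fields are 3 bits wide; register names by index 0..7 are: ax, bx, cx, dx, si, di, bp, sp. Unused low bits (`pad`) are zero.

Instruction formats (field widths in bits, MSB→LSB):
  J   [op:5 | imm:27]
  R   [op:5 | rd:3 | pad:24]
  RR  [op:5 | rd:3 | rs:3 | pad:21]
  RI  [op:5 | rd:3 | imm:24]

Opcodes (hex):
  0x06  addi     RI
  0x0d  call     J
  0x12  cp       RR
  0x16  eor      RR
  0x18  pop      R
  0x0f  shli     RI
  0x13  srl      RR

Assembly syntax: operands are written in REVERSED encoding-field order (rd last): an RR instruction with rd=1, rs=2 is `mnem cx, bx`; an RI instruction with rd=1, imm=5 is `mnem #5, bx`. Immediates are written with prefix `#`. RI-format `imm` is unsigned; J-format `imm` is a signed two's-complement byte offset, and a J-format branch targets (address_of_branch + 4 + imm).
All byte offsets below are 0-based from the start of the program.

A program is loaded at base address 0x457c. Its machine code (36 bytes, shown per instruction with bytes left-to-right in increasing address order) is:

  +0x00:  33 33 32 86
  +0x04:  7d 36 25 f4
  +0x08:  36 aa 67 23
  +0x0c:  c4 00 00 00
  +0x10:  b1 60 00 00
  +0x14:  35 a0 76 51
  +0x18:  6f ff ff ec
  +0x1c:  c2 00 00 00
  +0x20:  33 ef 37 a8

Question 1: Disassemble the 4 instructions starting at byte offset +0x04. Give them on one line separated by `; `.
shli #3548660, di; addi #11167523, bp; pop si; eor dx, bx

[04] 7d 36 25 f4 → 0x7d3625f4
  op=0x7d3625f4>>27=0xf ⇒ shli (RI)
  rd: (w>>24)&0x7=0x5 → di
  imm: (w>>0)&0xffffff=0x3625f4 → #3548660
[08] 36 aa 67 23 → 0x36aa6723
  op=0x36aa6723>>27=0x6 ⇒ addi (RI)
  rd: (w>>24)&0x7=0x6 → bp
  imm: (w>>0)&0xffffff=0xaa6723 → #11167523
[0c] c4 00 00 00 → 0xc4000000
  op=0xc4000000>>27=0x18 ⇒ pop (R)
  rd: (w>>24)&0x7=0x4 → si
[10] b1 60 00 00 → 0xb1600000
  op=0xb1600000>>27=0x16 ⇒ eor (RR)
  rd: (w>>24)&0x7=0x1 → bx
  rs: (w>>21)&0x7=0x3 → dx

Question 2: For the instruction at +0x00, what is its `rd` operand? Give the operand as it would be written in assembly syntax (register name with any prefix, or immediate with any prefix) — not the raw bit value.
[00] 33 33 32 86 → 0x33333286
  top 5b → 0x6 → addi [RI]
  rd@[26:24]=0x3 ⇒ dx
  imm@[23:0]=0x333286 ⇒ #3355270

dx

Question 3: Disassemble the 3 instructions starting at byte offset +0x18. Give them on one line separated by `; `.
off 0x18: read 6f ff ff ec as big → 0x6fffffec
  top 5b → 0xd → call [J]
  imm: (w>>0)&0x7ffffff=0x7ffffec (s27→-20) → #-20
off 0x1c: read c2 00 00 00 as big → 0xc2000000
  top 5b → 0x18 → pop [R]
  rd: (w>>24)&0x7=0x2 → cx
off 0x20: read 33 ef 37 a8 as big → 0x33ef37a8
  top 5b → 0x6 → addi [RI]
  rd: (w>>24)&0x7=0x3 → dx
  imm: (w>>0)&0xffffff=0xef37a8 → #15677352

call #-20; pop cx; addi #15677352, dx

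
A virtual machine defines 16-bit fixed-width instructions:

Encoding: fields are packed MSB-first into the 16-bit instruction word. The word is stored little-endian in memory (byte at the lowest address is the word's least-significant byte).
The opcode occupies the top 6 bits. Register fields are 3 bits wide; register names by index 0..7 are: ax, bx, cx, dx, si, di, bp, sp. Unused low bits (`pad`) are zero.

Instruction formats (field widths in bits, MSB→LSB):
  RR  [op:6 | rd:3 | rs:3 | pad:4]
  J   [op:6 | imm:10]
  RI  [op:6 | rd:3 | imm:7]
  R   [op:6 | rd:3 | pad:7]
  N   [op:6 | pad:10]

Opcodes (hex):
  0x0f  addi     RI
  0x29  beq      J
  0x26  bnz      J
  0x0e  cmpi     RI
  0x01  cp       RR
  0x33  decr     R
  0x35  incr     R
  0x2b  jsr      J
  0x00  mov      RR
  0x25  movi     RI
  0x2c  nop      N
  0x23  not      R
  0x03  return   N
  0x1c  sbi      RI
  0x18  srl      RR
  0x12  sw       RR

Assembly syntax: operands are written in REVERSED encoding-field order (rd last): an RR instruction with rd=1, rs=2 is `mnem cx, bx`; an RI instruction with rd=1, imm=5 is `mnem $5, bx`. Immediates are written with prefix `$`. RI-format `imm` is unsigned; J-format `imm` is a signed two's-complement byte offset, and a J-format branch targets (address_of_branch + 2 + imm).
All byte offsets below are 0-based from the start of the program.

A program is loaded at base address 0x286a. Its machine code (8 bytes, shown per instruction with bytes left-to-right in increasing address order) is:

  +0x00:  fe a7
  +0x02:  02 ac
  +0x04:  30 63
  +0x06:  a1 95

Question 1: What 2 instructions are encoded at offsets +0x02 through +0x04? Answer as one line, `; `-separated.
+0x02: 02 ac ⇒ word 0xac02 (little)
  opcode bits[15:10]=0x2b: jsr/J
  imm: (w>>0)&0x3ff=0x2 → $2
+0x04: 30 63 ⇒ word 0x6330 (little)
  opcode bits[15:10]=0x18: srl/RR
  rd: (w>>7)&0x7=0x6 → bp
  rs: (w>>4)&0x7=0x3 → dx

jsr $2; srl dx, bp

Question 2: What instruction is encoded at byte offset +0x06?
[06] a1 95 → 0x95a1
  op=0x95a1>>10=0x25 ⇒ movi (RI)
  [9:7] rd=3 = dx
  [6:0] imm=33 = $33

movi $33, dx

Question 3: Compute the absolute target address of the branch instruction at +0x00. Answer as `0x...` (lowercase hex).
0x286a

off 0x00: read fe a7 as little → 0xa7fe
  top 6b → 0x29 → beq [J]
  imm: (w>>0)&0x3ff=0x3fe (s10→-2) → $-2
  target = base 0x286a + off 0x00 + 2 + imm -2 = 0x286a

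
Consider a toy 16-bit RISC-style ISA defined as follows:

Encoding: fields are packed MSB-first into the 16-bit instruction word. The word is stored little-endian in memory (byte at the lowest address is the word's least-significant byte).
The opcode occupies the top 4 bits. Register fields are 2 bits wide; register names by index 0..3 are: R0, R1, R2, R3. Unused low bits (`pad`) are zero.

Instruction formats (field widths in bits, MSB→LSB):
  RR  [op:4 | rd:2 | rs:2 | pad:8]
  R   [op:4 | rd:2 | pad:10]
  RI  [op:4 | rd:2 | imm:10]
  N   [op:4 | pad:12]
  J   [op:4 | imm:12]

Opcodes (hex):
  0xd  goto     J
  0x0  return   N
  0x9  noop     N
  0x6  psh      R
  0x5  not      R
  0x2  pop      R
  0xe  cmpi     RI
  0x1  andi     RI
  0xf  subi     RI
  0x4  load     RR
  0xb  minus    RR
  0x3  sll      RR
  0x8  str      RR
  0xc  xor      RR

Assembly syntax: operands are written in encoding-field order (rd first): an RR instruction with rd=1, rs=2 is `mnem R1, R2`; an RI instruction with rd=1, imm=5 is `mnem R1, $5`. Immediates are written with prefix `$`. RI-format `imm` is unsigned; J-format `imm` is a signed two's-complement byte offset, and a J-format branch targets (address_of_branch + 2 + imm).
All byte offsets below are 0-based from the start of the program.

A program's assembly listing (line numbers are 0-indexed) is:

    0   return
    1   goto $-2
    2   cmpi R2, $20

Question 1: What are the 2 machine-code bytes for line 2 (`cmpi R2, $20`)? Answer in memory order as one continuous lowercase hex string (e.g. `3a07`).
L2: cmpi op=0xe:4|rd=2:2|imm=20:10 ⇒ 0xe814 ⇒ little 14 e8

14e8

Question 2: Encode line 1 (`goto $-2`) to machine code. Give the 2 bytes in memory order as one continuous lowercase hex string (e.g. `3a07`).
fedf

1. goto fields op=0xd:4|imm=-2:12 → word dffeh → fe df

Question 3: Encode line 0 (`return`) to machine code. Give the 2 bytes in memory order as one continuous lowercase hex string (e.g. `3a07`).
0000

line 0 (return): pack op=0x0:4|pad=0:12 = 0x0000; little→ 00 00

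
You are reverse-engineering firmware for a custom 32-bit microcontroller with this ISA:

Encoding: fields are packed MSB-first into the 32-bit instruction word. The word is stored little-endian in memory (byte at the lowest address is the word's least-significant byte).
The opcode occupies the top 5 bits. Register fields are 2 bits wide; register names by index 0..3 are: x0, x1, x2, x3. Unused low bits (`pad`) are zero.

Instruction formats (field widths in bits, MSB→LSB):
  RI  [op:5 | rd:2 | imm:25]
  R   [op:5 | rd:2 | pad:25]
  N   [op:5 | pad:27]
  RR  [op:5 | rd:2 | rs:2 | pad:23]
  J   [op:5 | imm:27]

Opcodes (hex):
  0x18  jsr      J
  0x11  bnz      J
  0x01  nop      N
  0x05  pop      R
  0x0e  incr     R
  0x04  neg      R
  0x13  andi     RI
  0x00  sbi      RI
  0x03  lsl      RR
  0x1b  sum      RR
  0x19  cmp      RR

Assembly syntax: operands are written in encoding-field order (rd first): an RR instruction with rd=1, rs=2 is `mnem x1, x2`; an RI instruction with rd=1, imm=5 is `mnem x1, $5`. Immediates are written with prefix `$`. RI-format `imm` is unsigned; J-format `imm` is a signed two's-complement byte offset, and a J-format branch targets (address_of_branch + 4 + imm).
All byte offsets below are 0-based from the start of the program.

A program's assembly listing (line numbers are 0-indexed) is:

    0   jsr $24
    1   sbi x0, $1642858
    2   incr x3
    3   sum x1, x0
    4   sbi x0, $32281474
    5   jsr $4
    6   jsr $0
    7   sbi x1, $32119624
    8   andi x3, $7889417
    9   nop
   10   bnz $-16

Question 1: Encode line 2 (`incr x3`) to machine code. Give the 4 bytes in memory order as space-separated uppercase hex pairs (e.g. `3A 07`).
line 2 (incr): pack op=0xe:5|rd=3:2|pad=0:25 = 0x76000000; little→ 00 00 00 76

00 00 00 76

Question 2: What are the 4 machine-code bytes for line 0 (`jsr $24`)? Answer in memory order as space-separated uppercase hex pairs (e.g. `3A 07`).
line 0 (jsr): pack op=0x18:5|imm=24:27 = 0xc0000018; little→ 18 00 00 c0

18 00 00 C0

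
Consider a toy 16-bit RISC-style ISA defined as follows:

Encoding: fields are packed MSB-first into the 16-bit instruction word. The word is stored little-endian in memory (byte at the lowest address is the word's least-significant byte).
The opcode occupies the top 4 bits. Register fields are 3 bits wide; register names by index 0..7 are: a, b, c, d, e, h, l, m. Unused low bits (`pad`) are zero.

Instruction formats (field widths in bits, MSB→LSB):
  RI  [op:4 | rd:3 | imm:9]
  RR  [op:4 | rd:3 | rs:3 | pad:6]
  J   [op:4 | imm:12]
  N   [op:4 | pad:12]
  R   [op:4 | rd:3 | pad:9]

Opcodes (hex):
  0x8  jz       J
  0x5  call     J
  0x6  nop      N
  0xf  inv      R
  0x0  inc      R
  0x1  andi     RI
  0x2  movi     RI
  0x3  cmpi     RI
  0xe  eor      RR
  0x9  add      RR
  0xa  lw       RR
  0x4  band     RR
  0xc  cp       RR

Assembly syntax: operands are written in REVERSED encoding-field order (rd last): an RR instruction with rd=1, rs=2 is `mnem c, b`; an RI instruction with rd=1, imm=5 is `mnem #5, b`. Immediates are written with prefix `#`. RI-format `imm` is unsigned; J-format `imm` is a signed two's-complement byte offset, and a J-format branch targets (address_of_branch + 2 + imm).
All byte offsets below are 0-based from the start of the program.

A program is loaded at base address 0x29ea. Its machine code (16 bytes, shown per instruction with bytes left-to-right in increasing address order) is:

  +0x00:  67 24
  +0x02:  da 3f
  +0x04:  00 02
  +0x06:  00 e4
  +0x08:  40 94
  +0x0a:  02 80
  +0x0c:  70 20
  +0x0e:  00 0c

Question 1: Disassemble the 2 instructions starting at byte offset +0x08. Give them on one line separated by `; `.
off 0x08: read 40 94 as little → 0x9440
  opcode bits[15:12]=0x9: add/RR
  rd: (w>>9)&0x7=0x2 → c
  rs: (w>>6)&0x7=0x1 → b
off 0x0a: read 02 80 as little → 0x8002
  opcode bits[15:12]=0x8: jz/J
  imm: (w>>0)&0xfff=0x2 → #2

add b, c; jz #2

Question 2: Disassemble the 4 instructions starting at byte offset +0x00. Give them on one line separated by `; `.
movi #103, c; cmpi #474, m; inc b; eor a, c

off 0x00: read 67 24 as little → 0x2467
  top 4b → 0x2 → movi [RI]
  [11:9] rd=2 = c
  [8:0] imm=103 = #103
off 0x02: read da 3f as little → 0x3fda
  top 4b → 0x3 → cmpi [RI]
  [11:9] rd=7 = m
  [8:0] imm=474 = #474
off 0x04: read 00 02 as little → 0x0200
  top 4b → 0x0 → inc [R]
  [11:9] rd=1 = b
off 0x06: read 00 e4 as little → 0xe400
  top 4b → 0xe → eor [RR]
  [11:9] rd=2 = c
  [8:6] rs=0 = a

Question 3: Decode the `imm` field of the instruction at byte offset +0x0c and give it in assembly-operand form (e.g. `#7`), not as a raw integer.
+0x0c: 70 20 ⇒ word 0x2070 (little)
  top 4b → 0x2 → movi [RI]
  [11:9] rd=0 = a
  [8:0] imm=112 = #112

#112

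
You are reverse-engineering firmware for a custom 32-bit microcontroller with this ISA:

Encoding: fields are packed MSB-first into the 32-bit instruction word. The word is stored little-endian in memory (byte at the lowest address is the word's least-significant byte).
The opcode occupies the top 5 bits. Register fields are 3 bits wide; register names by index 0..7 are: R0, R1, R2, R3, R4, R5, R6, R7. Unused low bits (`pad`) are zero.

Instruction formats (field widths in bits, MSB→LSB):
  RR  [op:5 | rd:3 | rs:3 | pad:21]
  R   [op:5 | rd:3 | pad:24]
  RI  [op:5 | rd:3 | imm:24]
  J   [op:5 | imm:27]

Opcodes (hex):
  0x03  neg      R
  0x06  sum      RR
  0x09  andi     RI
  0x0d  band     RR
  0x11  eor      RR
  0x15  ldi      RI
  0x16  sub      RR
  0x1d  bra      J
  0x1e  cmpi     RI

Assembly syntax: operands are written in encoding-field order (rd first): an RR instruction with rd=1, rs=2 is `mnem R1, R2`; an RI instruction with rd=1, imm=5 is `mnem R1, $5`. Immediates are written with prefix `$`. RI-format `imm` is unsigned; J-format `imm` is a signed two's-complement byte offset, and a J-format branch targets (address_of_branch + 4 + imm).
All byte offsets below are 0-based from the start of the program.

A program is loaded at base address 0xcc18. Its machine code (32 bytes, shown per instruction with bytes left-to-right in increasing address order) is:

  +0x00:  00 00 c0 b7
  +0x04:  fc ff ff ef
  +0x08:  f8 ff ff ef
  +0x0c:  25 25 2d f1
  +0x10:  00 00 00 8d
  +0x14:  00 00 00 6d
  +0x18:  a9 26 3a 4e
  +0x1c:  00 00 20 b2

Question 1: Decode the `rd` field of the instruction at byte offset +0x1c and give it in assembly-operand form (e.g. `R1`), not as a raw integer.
[1c] 00 00 20 b2 → 0xb2200000
  top 5b → 0x16 → sub [RR]
  rd@[26:24]=0x2 ⇒ R2
  rs@[23:21]=0x1 ⇒ R1

R2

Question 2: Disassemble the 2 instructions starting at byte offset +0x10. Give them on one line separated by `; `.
off 0x10: read 00 00 00 8d as little → 0x8d000000
  top 5b → 0x11 → eor [RR]
  rd: (w>>24)&0x7=0x5 → R5
  rs: (w>>21)&0x7=0x0 → R0
off 0x14: read 00 00 00 6d as little → 0x6d000000
  top 5b → 0xd → band [RR]
  rd: (w>>24)&0x7=0x5 → R5
  rs: (w>>21)&0x7=0x0 → R0

eor R5, R0; band R5, R0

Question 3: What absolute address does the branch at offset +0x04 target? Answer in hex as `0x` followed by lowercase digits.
0xcc1c

@+04  little-endian(fc ff ff ef) = 0xeffffffc
  opcode bits[31:27]=0x1d: bra/J
  [26:0] imm=134217724 (s27→-4) = $-4
  target = base 0xcc18 + off 0x04 + 4 + imm -4 = 0xcc1c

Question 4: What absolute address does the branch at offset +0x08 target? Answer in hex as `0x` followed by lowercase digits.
0xcc1c

@+08  little-endian(f8 ff ff ef) = 0xeffffff8
  opcode bits[31:27]=0x1d: bra/J
  imm@[26:0]=0x7fffff8 (s27→-8) ⇒ $-8
  target = base 0xcc18 + off 0x08 + 4 + imm -8 = 0xcc1c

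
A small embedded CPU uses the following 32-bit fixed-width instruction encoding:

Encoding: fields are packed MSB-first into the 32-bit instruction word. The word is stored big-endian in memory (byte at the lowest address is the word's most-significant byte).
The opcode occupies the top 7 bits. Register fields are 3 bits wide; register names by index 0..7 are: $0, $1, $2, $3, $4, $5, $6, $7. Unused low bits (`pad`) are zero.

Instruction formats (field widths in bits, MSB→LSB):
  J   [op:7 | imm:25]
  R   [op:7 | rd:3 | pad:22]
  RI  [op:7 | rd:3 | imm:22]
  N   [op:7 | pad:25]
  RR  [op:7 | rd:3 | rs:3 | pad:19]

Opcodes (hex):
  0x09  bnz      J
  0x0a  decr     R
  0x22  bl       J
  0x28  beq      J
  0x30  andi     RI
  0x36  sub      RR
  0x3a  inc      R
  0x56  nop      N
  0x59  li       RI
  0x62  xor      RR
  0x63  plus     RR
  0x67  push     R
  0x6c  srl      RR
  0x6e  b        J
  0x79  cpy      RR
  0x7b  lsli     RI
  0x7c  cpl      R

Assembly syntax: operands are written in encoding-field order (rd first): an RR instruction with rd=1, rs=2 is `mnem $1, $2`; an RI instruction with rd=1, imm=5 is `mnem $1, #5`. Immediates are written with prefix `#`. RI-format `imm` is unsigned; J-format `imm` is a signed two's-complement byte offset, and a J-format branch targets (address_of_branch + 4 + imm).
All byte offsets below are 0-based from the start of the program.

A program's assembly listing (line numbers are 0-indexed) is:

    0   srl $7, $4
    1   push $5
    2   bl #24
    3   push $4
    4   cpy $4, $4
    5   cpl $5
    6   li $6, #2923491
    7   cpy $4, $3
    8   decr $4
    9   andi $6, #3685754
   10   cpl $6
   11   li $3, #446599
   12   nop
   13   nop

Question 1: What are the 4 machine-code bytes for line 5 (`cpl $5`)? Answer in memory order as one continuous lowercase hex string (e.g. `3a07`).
line 5 (cpl): pack op=0x7c:7|rd=5:3|pad=0:22 = 0xf9400000; big→ f9 40 00 00

f9400000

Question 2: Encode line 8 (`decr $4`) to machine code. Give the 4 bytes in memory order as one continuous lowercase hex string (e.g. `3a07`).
15000000

8. decr fields op=0xa:7|rd=4:3|pad=0:22 → word 15000000h → 15 00 00 00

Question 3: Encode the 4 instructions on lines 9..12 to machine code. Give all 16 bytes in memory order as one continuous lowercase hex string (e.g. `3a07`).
9. andi fields op=0x30:7|rd=6:3|imm=3685754:22 → word 61b83d7ah → 61 b8 3d 7a
10. cpl fields op=0x7c:7|rd=6:3|pad=0:22 → word f9800000h → f9 80 00 00
11. li fields op=0x59:7|rd=3:3|imm=446599:22 → word b2c6d087h → b2 c6 d0 87
12. nop fields op=0x56:7|pad=0:25 → word ac000000h → ac 00 00 00

61b83d7af9800000b2c6d087ac000000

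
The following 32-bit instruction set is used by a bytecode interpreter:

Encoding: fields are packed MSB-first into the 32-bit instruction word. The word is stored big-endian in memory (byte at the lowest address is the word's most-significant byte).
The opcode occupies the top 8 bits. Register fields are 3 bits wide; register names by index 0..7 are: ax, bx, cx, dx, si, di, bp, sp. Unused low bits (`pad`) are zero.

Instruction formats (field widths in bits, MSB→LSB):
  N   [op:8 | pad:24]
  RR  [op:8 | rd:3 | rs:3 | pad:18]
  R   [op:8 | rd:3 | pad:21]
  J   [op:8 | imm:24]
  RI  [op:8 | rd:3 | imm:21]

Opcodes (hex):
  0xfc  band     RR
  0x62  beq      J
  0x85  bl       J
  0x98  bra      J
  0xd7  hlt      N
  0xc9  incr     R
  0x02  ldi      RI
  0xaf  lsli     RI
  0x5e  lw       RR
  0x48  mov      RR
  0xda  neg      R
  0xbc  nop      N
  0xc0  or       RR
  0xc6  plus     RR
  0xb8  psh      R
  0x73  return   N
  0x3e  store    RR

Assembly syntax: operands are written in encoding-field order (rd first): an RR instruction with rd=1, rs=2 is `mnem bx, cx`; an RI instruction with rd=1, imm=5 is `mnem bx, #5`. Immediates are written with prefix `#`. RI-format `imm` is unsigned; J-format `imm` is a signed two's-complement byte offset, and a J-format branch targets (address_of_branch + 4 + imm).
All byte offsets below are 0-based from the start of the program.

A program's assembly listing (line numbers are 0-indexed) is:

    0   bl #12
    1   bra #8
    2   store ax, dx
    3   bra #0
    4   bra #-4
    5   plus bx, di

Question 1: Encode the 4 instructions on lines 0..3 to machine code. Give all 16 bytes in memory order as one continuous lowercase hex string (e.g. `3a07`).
0. bl fields op=0x85:8|imm=12:24 → word 8500000ch → 85 00 00 0c
1. bra fields op=0x98:8|imm=8:24 → word 98000008h → 98 00 00 08
2. store fields op=0x3e:8|rd=0:3|rs=3:3|pad=0:18 → word 3e0c0000h → 3e 0c 00 00
3. bra fields op=0x98:8|imm=0:24 → word 98000000h → 98 00 00 00

8500000c980000083e0c000098000000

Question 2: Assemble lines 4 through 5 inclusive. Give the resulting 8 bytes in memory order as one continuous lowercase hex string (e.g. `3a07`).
4. bra fields op=0x98:8|imm=-4:24 → word 98fffffch → 98 ff ff fc
5. plus fields op=0xc6:8|rd=1:3|rs=5:3|pad=0:18 → word c6340000h → c6 34 00 00

98fffffcc6340000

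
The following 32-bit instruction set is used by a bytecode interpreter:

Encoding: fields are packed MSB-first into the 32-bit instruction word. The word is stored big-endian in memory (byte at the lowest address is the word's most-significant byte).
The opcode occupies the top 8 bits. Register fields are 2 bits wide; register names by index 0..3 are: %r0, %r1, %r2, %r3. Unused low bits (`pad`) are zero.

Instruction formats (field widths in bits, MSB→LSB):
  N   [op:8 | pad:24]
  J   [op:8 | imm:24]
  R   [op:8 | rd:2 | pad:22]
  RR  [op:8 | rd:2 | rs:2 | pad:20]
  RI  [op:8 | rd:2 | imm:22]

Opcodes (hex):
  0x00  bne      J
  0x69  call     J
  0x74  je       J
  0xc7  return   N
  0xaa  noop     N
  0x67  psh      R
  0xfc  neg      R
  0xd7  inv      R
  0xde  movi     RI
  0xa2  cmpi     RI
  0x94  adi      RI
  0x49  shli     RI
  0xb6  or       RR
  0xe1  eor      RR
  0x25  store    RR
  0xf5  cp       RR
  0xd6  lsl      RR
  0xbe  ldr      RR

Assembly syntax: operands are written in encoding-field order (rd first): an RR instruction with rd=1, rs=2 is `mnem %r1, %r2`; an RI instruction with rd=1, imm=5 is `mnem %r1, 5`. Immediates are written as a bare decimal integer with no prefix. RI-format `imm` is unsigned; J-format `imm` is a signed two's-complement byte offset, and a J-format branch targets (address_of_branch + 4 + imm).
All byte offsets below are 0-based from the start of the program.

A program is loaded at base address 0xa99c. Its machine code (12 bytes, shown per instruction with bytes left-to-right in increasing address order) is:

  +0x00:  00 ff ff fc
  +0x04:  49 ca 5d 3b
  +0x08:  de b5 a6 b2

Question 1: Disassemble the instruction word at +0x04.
[04] 49 ca 5d 3b → 0x49ca5d3b
  top 8b → 0x49 → shli [RI]
  rd@[23:22]=0x3 ⇒ %r3
  imm@[21:0]=0xa5d3b ⇒ 679227

shli %r3, 679227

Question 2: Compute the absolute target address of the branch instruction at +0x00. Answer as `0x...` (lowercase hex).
off 0x00: read 00 ff ff fc as big → 0x00fffffc
  top 8b → 0x0 → bne [J]
  imm@[23:0]=0xfffffc (s24→-4) ⇒ -4
  target = base 0xa99c + off 0x00 + 4 + imm -4 = 0xa99c

0xa99c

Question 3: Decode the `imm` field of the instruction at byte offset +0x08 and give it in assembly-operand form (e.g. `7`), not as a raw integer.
@+08  big-endian(de b5 a6 b2) = 0xdeb5a6b2
  opcode bits[31:24]=0xde: movi/RI
  rd@[23:22]=0x2 ⇒ %r2
  imm@[21:0]=0x35a6b2 ⇒ 3516082

3516082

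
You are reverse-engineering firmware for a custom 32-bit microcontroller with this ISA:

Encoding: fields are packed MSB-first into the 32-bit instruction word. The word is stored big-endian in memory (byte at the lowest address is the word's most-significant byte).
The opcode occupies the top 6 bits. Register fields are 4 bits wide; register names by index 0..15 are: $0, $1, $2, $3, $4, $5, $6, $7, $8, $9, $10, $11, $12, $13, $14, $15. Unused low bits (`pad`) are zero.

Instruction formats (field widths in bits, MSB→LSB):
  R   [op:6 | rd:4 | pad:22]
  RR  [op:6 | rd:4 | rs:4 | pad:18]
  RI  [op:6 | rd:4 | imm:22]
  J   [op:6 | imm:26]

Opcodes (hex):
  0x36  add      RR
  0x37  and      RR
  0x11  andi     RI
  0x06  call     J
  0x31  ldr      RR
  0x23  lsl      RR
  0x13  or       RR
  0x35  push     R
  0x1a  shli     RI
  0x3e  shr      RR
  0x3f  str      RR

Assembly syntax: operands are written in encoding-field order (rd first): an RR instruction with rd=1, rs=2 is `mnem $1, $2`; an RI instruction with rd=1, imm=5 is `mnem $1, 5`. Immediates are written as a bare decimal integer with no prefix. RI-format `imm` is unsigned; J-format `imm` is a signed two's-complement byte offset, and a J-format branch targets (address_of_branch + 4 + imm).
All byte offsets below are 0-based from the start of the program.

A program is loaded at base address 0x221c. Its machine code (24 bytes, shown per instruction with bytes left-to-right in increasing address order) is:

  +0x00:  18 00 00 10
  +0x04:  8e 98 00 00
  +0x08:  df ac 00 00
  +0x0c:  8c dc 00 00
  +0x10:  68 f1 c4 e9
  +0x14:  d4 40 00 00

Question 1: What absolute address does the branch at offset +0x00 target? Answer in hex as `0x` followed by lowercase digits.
[00] 18 00 00 10 → 0x18000010
  opcode bits[31:26]=0x6: call/J
  imm: (w>>0)&0x3ffffff=0x10 → 16
  target = base 0x221c + off 0x00 + 4 + imm 16 = 0x2230

0x2230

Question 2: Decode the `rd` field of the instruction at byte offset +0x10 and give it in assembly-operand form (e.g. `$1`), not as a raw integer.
$3

[10] 68 f1 c4 e9 → 0x68f1c4e9
  op=0x68f1c4e9>>26=0x1a ⇒ shli (RI)
  rd: (w>>22)&0xf=0x3 → $3
  imm: (w>>0)&0x3fffff=0x31c4e9 → 3261673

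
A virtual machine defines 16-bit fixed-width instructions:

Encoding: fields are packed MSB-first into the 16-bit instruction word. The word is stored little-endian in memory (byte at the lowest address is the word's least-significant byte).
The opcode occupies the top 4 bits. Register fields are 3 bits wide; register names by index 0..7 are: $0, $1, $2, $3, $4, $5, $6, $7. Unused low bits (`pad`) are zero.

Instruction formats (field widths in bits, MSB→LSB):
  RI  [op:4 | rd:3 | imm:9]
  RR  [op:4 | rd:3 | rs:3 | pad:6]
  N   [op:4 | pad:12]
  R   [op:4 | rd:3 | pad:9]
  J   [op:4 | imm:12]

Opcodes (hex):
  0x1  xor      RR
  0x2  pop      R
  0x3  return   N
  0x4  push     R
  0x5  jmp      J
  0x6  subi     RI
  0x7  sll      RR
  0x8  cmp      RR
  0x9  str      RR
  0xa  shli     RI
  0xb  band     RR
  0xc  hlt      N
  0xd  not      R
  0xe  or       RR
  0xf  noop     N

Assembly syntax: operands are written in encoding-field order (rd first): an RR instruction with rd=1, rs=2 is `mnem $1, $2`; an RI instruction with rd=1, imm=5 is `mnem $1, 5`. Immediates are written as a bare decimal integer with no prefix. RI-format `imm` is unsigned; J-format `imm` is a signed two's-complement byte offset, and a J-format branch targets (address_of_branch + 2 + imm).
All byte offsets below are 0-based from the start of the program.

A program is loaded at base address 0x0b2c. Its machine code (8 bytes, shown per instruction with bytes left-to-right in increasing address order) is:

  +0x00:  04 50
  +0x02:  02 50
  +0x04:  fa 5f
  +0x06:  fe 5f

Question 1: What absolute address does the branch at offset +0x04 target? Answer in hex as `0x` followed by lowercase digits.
0x0b2c

[04] fa 5f → 0x5ffa
  top 4b → 0x5 → jmp [J]
  imm@[11:0]=0xffa (s12→-6) ⇒ -6
  target = base 0x0b2c + off 0x04 + 2 + imm -6 = 0x0b2c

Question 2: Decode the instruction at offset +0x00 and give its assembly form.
jmp 4

off 0x00: read 04 50 as little → 0x5004
  top 4b → 0x5 → jmp [J]
  imm@[11:0]=0x4 ⇒ 4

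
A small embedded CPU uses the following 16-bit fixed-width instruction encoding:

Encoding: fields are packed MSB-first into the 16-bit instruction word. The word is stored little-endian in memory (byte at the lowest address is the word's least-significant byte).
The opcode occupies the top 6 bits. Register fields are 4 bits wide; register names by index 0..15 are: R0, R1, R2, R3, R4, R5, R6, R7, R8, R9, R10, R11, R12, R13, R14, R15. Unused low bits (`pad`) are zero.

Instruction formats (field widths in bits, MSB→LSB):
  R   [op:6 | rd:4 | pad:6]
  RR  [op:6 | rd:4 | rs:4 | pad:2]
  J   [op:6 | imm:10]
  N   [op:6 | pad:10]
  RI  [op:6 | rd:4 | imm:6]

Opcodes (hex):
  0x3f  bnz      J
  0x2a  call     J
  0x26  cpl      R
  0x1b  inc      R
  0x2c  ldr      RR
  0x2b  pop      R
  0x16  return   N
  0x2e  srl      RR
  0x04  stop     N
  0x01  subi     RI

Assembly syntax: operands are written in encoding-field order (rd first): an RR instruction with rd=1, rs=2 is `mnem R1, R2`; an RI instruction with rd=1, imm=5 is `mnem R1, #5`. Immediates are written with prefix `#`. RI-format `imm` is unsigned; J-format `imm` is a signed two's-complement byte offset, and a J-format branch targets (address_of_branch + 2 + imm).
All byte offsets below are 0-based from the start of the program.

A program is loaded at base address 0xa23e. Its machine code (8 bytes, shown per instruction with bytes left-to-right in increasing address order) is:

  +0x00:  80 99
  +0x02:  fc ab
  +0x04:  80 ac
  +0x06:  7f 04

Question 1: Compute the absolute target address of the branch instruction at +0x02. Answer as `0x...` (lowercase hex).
@+02  little-endian(fc ab) = 0xabfc
  opcode bits[15:10]=0x2a: call/J
  imm: (w>>0)&0x3ff=0x3fc (s10→-4) → #-4
  target = base 0xa23e + off 0x02 + 2 + imm -4 = 0xa23e

0xa23e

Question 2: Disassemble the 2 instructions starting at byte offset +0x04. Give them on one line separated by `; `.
off 0x04: read 80 ac as little → 0xac80
  op=0xac80>>10=0x2b ⇒ pop (R)
  rd: (w>>6)&0xf=0x2 → R2
off 0x06: read 7f 04 as little → 0x047f
  op=0x047f>>10=0x1 ⇒ subi (RI)
  rd: (w>>6)&0xf=0x1 → R1
  imm: (w>>0)&0x3f=0x3f → #63

pop R2; subi R1, #63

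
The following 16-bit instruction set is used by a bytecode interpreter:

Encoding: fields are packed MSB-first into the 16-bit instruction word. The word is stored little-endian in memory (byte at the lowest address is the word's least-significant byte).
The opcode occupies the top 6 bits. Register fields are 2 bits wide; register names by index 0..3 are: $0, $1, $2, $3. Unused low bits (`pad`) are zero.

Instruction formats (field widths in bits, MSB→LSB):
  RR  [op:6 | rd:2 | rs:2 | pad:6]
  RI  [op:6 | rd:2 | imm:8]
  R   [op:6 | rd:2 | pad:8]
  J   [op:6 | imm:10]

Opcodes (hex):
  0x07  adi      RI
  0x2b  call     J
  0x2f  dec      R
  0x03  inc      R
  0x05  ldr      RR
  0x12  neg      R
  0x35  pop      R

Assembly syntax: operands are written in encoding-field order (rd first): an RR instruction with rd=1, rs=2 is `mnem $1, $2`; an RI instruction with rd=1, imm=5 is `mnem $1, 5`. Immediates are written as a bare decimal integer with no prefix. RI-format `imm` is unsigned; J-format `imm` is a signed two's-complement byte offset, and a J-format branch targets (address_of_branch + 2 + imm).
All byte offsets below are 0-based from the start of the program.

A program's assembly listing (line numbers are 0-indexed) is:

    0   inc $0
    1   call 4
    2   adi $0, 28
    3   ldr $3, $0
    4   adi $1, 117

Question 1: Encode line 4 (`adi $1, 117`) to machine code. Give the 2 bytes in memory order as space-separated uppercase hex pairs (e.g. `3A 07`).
4. adi fields op=0x7:6|rd=1:2|imm=117:8 → word 1d75h → 75 1d

75 1D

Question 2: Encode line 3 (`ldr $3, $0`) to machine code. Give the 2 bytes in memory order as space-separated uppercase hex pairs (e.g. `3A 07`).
00 17

L3: ldr op=0x5:6|rd=3:2|rs=0:2|pad=0:6 ⇒ 0x1700 ⇒ little 00 17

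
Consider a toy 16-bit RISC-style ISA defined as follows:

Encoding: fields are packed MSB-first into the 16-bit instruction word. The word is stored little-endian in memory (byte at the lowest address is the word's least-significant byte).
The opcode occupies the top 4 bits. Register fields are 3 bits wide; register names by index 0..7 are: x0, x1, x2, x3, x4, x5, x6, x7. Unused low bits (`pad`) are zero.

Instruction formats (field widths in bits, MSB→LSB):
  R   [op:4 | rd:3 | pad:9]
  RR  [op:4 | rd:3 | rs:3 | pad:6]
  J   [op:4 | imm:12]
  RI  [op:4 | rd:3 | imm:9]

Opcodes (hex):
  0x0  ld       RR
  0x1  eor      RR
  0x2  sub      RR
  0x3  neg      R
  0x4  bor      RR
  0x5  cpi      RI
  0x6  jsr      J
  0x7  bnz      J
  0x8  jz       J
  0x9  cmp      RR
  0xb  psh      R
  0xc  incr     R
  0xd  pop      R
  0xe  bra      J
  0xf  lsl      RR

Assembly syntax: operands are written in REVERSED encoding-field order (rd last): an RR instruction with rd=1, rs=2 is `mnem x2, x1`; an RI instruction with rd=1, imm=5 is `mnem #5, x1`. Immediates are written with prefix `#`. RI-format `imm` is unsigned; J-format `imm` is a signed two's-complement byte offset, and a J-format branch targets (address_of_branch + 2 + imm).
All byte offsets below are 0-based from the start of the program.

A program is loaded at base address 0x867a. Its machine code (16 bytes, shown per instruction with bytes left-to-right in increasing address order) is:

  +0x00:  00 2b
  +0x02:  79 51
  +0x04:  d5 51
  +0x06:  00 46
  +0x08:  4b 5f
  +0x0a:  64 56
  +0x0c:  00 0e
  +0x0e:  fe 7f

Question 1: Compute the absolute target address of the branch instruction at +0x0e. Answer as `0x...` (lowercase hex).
+0x0e: fe 7f ⇒ word 0x7ffe (little)
  opcode bits[15:12]=0x7: bnz/J
  [11:0] imm=4094 (s12→-2) = #-2
  target = base 0x867a + off 0x0e + 2 + imm -2 = 0x8688

0x8688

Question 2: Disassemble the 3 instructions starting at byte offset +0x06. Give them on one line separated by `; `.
off 0x06: read 00 46 as little → 0x4600
  top 4b → 0x4 → bor [RR]
  rd: (w>>9)&0x7=0x3 → x3
  rs: (w>>6)&0x7=0x0 → x0
off 0x08: read 4b 5f as little → 0x5f4b
  top 4b → 0x5 → cpi [RI]
  rd: (w>>9)&0x7=0x7 → x7
  imm: (w>>0)&0x1ff=0x14b → #331
off 0x0a: read 64 56 as little → 0x5664
  top 4b → 0x5 → cpi [RI]
  rd: (w>>9)&0x7=0x3 → x3
  imm: (w>>0)&0x1ff=0x64 → #100

bor x0, x3; cpi #331, x7; cpi #100, x3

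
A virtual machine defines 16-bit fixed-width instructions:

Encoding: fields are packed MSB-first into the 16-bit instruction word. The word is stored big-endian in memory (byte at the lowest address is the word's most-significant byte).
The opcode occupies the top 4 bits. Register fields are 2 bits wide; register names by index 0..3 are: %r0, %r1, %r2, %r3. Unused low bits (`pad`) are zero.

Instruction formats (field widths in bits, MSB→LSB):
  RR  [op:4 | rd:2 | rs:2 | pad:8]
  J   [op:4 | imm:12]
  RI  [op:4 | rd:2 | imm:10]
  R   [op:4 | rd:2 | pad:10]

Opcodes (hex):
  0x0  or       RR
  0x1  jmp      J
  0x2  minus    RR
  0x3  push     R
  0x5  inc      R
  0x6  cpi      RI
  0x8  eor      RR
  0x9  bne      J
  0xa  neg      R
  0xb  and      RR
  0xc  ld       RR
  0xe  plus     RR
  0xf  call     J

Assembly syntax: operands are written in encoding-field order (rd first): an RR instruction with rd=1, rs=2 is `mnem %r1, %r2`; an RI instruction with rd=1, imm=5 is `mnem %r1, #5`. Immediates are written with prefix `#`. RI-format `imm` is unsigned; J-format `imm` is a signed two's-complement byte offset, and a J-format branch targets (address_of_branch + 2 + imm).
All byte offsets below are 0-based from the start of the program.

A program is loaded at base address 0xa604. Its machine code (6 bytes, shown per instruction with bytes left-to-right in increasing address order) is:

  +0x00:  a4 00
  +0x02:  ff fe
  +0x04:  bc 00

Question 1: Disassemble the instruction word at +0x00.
neg %r1

[00] a4 00 → 0xa400
  top 4b → 0xa → neg [R]
  rd: (w>>10)&0x3=0x1 → %r1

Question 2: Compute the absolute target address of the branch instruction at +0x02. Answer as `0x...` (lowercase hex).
0xa606

+0x02: ff fe ⇒ word 0xfffe (big)
  top 4b → 0xf → call [J]
  [11:0] imm=4094 (s12→-2) = #-2
  target = base 0xa604 + off 0x02 + 2 + imm -2 = 0xa606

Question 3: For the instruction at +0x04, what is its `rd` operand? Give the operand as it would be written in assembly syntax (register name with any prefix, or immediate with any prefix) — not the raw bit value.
+0x04: bc 00 ⇒ word 0xbc00 (big)
  op=0xbc00>>12=0xb ⇒ and (RR)
  rd: (w>>10)&0x3=0x3 → %r3
  rs: (w>>8)&0x3=0x0 → %r0

%r3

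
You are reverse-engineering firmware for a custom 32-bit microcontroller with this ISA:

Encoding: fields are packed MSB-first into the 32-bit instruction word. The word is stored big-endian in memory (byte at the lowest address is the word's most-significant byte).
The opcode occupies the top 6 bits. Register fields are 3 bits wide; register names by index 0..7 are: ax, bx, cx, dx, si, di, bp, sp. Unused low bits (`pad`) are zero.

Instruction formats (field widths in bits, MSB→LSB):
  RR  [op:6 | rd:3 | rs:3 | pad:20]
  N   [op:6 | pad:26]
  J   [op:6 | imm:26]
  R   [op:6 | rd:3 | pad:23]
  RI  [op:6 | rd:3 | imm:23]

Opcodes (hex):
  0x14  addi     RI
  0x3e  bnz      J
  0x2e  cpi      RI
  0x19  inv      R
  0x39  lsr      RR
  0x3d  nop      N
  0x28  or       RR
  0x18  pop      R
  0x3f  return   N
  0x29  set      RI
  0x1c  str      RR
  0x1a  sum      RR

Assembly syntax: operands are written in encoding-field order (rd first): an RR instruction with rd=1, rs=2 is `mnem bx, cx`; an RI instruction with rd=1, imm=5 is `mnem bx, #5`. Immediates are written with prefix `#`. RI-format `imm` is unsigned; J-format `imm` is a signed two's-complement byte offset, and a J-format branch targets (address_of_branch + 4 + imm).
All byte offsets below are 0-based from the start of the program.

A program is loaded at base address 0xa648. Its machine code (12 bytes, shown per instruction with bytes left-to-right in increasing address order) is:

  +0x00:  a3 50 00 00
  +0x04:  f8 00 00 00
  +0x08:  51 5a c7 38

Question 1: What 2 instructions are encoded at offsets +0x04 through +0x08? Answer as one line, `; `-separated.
bnz #0; addi cx, #5949240

[04] f8 00 00 00 → 0xf8000000
  op=0xf8000000>>26=0x3e ⇒ bnz (J)
  imm: (w>>0)&0x3ffffff=0x0 → #0
[08] 51 5a c7 38 → 0x515ac738
  op=0x515ac738>>26=0x14 ⇒ addi (RI)
  rd: (w>>23)&0x7=0x2 → cx
  imm: (w>>0)&0x7fffff=0x5ac738 → #5949240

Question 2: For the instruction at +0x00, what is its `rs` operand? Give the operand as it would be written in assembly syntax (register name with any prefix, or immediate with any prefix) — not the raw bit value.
di

off 0x00: read a3 50 00 00 as big → 0xa3500000
  opcode bits[31:26]=0x28: or/RR
  rd@[25:23]=0x6 ⇒ bp
  rs@[22:20]=0x5 ⇒ di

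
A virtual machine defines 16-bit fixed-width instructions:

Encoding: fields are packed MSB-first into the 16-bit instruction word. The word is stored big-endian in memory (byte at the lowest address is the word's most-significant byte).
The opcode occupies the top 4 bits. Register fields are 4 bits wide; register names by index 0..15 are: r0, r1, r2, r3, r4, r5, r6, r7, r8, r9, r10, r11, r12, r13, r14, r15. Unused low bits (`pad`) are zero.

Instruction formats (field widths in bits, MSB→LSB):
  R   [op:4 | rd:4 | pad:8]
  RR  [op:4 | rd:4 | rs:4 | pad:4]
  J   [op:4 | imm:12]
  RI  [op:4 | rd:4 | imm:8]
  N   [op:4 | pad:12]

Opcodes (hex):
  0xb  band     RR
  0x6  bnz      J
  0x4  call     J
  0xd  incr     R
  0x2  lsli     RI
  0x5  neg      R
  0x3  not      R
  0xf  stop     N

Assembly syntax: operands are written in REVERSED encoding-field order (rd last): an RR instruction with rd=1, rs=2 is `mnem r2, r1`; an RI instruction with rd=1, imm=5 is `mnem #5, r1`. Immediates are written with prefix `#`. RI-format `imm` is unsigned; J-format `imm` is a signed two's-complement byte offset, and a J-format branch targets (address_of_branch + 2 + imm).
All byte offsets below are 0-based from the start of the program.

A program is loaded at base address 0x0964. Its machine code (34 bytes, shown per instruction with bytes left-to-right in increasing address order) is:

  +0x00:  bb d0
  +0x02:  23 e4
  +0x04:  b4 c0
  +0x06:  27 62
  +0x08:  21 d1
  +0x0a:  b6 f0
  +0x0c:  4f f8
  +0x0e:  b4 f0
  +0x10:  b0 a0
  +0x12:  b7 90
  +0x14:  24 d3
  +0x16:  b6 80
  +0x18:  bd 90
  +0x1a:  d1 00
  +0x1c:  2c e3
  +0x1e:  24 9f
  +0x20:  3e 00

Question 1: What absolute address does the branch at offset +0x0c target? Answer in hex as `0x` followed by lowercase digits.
0x096a

+0x0c: 4f f8 ⇒ word 0x4ff8 (big)
  opcode bits[15:12]=0x4: call/J
  [11:0] imm=4088 (s12→-8) = #-8
  target = base 0x0964 + off 0x0c + 2 + imm -8 = 0x096a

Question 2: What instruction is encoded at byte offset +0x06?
lsli #98, r7

+0x06: 27 62 ⇒ word 0x2762 (big)
  top 4b → 0x2 → lsli [RI]
  rd@[11:8]=0x7 ⇒ r7
  imm@[7:0]=0x62 ⇒ #98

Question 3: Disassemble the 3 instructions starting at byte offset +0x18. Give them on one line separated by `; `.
band r9, r13; incr r1; lsli #227, r12

+0x18: bd 90 ⇒ word 0xbd90 (big)
  opcode bits[15:12]=0xb: band/RR
  rd: (w>>8)&0xf=0xd → r13
  rs: (w>>4)&0xf=0x9 → r9
+0x1a: d1 00 ⇒ word 0xd100 (big)
  opcode bits[15:12]=0xd: incr/R
  rd: (w>>8)&0xf=0x1 → r1
+0x1c: 2c e3 ⇒ word 0x2ce3 (big)
  opcode bits[15:12]=0x2: lsli/RI
  rd: (w>>8)&0xf=0xc → r12
  imm: (w>>0)&0xff=0xe3 → #227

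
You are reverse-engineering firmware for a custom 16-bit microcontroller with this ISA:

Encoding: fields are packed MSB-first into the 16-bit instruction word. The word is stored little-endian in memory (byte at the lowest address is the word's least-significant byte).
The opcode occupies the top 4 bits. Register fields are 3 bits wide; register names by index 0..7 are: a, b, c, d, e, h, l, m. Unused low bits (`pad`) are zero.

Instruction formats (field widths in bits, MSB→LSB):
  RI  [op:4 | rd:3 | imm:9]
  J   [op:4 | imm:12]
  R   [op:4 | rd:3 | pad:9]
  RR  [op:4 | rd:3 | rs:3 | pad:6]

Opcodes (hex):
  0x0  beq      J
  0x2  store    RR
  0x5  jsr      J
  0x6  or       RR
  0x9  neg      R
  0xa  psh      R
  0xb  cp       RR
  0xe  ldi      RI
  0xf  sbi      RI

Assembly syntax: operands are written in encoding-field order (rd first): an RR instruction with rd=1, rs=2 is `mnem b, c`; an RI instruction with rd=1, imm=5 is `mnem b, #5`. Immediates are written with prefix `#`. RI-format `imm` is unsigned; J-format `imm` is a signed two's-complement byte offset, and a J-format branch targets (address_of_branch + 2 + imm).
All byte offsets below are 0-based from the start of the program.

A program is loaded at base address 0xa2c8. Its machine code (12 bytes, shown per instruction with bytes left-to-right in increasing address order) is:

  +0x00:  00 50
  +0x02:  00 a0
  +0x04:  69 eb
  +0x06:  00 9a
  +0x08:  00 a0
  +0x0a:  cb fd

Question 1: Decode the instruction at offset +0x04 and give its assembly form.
[04] 69 eb → 0xeb69
  op=0xeb69>>12=0xe ⇒ ldi (RI)
  rd@[11:9]=0x5 ⇒ h
  imm@[8:0]=0x169 ⇒ #361

ldi h, #361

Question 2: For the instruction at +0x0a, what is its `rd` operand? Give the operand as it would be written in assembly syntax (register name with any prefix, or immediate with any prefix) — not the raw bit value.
l

off 0x0a: read cb fd as little → 0xfdcb
  op=0xfdcb>>12=0xf ⇒ sbi (RI)
  rd@[11:9]=0x6 ⇒ l
  imm@[8:0]=0x1cb ⇒ #459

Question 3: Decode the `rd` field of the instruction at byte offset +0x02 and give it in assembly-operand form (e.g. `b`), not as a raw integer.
off 0x02: read 00 a0 as little → 0xa000
  opcode bits[15:12]=0xa: psh/R
  rd@[11:9]=0x0 ⇒ a

a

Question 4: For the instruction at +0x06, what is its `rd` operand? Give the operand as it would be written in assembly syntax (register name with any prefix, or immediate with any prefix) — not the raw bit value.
h

@+06  little-endian(00 9a) = 0x9a00
  op=0x9a00>>12=0x9 ⇒ neg (R)
  rd@[11:9]=0x5 ⇒ h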